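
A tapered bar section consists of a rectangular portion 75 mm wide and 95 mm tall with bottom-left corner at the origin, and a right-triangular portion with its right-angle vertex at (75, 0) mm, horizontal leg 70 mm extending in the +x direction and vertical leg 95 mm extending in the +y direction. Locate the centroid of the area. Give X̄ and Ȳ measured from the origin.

X̄ = 56.86 mm, Ȳ = 42.46 mm

rectangular portion: A = 75 × 95 = 7125.00, centroid at (37.50, 47.50).
triangular portion: A = ½·70·95 = 3325.00, centroid at (98.33, 31.67).
ΣA = 10450.00 mm²
ΣAX̄ = (7125.00)(37.50) + (3325.00)(98.33) = 594145.83 mm³
ΣAȲ = (7125.00)(47.50) + (3325.00)(31.67) = 443729.17 mm³
X̄ = 594145.83 / 10450.00 = 56.86 mm
Ȳ = 443729.17 / 10450.00 = 42.46 mm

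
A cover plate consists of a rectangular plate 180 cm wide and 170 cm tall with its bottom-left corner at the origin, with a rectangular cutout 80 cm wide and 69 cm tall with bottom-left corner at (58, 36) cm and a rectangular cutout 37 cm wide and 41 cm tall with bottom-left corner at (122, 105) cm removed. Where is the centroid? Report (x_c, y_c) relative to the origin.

x_c = 84.87 cm, y_c = 85.79 cm

Part | A | x̄ᵢ | ȳᵢ | A·x̄ᵢ | A·ȳᵢ
plate | 30600.00 | 90.00 | 85.00 | 2754000.00 | 2601000.00
hole 1 | -5520.00 | 98.00 | 70.50 | -540960.00 | -389160.00
hole 2 | -1517.00 | 140.50 | 125.50 | -213138.50 | -190383.50
Σ | 23563.00 |  |  | 1999901.50 | 2021456.50
x_c = 1999901.50 / 23563.00 = 84.87 cm
y_c = 2021456.50 / 23563.00 = 85.79 cm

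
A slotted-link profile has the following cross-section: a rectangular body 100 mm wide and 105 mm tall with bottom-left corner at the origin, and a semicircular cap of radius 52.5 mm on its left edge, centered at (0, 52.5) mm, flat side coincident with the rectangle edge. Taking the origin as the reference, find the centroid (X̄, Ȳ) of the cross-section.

rectangular body: A = 100 × 105 = 10500.00, centroid at (50.00, 52.50).
semicircular end: A = ½π·52.5² = 4329.51, centroid at (-22.28, 52.50).
ΣA = 14829.51 mm², ΣAX̄ = 428531.25 mm³, ΣAȲ = 778549.14 mm³.
X̄ = 428531.25/14829.51 = 28.90 mm; Ȳ = 778549.14/14829.51 = 52.50 mm.

X̄ = 28.90 mm, Ȳ = 52.50 mm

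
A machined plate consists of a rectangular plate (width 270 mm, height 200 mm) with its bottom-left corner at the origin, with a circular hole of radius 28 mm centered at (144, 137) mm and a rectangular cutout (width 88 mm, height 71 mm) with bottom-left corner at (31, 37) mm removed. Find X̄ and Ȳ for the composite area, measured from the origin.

plate: A = 270 × 200 = 54000.00, centroid at (135.00, 100.00).
hole 1: A = −π·28² = -2463.01, centroid at (144.00, 137.00).
hole 2: A = −(88 × 71) = -6248.00, centroid at (75.00, 72.50).
ΣA = 45288.99 mm²
ΣAX̄ = (54000.00)(135.00) + (-2463.01)(144.00) + (-6248.00)(75.00) = 6466726.76 mm³
ΣAȲ = (54000.00)(100.00) + (-2463.01)(137.00) + (-6248.00)(72.50) = 4609587.82 mm³
X̄ = 6466726.76 / 45288.99 = 142.79 mm
Ȳ = 4609587.82 / 45288.99 = 101.78 mm

X̄ = 142.79 mm, Ȳ = 101.78 mm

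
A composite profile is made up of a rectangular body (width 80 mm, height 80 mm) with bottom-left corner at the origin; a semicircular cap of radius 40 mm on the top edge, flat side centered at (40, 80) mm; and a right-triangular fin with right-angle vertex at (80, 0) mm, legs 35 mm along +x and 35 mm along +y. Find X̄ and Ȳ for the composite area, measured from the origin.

X̄ = 43.32 mm, Ȳ = 53.21 mm

rectangular body: A = 80 × 80 = 6400.00, centroid at (40.00, 40.00).
semicircular top: A = ½π·40² = 2513.27, centroid at (40.00, 96.98).
triangular fin: A = ½·35·35 = 612.50, centroid at (91.67, 11.67).
ΣA = 9525.77 mm²
ΣAX̄ = (6400.00)(40.00) + (2513.27)(40.00) + (612.50)(91.67) = 412676.80 mm³
ΣAȲ = (6400.00)(40.00) + (2513.27)(96.98) + (612.50)(11.67) = 506874.43 mm³
X̄ = 412676.80 / 9525.77 = 43.32 mm
Ȳ = 506874.43 / 9525.77 = 53.21 mm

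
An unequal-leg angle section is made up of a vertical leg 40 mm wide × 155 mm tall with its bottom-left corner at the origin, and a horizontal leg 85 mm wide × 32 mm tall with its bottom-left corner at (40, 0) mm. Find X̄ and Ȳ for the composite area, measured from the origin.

X̄ = 39.06 mm, Ȳ = 58.75 mm

vertical leg: A = 40 × 155 = 6200.00, centroid at (20.00, 77.50).
horizontal leg: A = 85 × 32 = 2720.00, centroid at (82.50, 16.00).
ΣA = 8920.00 mm²
ΣAX̄ = (6200.00)(20.00) + (2720.00)(82.50) = 348400.00 mm³
ΣAȲ = (6200.00)(77.50) + (2720.00)(16.00) = 524020.00 mm³
X̄ = 348400.00 / 8920.00 = 39.06 mm
Ȳ = 524020.00 / 8920.00 = 58.75 mm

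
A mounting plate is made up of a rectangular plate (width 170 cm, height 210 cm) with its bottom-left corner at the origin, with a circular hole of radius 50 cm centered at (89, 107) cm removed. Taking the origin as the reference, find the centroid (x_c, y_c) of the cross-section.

plate: A = 170 × 210 = 35700.00, centroid at (85.00, 105.00).
hole: A = −π·50² = -7853.98, centroid at (89.00, 107.00).
ΣA = 27846.02 cm², ΣAx_c = 2335495.63 cm³, ΣAy_c = 2908123.97 cm³.
x_c = 2335495.63/27846.02 = 83.87 cm; y_c = 2908123.97/27846.02 = 104.44 cm.

x_c = 83.87 cm, y_c = 104.44 cm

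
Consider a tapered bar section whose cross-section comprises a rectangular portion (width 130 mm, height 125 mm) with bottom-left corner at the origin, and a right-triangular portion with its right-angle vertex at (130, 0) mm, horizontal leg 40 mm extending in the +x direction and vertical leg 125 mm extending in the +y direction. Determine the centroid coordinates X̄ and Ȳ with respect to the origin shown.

rectangular portion: A = 130 × 125 = 16250.00, centroid at (65.00, 62.50).
triangular portion: A = ½·40·125 = 2500.00, centroid at (143.33, 41.67).
ΣA = 18750.00 mm²
ΣAX̄ = (16250.00)(65.00) + (2500.00)(143.33) = 1414583.33 mm³
ΣAȲ = (16250.00)(62.50) + (2500.00)(41.67) = 1119791.67 mm³
X̄ = 1414583.33 / 18750.00 = 75.44 mm
Ȳ = 1119791.67 / 18750.00 = 59.72 mm

X̄ = 75.44 mm, Ȳ = 59.72 mm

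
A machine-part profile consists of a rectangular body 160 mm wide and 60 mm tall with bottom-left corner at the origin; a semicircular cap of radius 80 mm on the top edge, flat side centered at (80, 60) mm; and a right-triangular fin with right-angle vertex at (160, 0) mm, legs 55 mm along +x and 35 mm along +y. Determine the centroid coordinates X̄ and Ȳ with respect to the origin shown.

X̄ = 84.59 mm, Ȳ = 60.33 mm

rectangular body: A = 160 × 60 = 9600.00, centroid at (80.00, 30.00).
semicircular top: A = ½π·80² = 10053.10, centroid at (80.00, 93.95).
triangular fin: A = ½·55·35 = 962.50, centroid at (178.33, 11.67).
ΣA = 20615.60 mm², ΣAX̄ = 1743893.55 mm³, ΣAȲ = 1243748.29 mm³.
X̄ = 1743893.55/20615.60 = 84.59 mm; Ȳ = 1243748.29/20615.60 = 60.33 mm.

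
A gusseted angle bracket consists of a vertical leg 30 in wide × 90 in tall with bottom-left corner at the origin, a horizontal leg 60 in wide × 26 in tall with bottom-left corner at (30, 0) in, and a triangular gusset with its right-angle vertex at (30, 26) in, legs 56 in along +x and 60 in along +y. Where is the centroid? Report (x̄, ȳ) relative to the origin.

x̄ = 36.34 in, ȳ = 36.88 in

vertical leg: A = 30 × 90 = 2700.00, centroid at (15.00, 45.00).
horizontal leg: A = 60 × 26 = 1560.00, centroid at (60.00, 13.00).
gusset: A = ½·56·60 = 1680.00, centroid at (48.67, 46.00).
ΣA = 5940.00 in², ΣAx̄ = 215860.00 in³, ΣAȳ = 219060.00 in³.
x̄ = 215860.00/5940.00 = 36.34 in; ȳ = 219060.00/5940.00 = 36.88 in.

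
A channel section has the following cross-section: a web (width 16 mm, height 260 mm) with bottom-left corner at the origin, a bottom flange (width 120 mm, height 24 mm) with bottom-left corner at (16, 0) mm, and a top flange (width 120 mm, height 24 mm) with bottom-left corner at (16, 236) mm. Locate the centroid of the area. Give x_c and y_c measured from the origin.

x_c = 47.48 mm, y_c = 130.00 mm

web: A = 16 × 260 = 4160.00, centroid at (8.00, 130.00).
bottom flange: A = 120 × 24 = 2880.00, centroid at (76.00, 12.00).
top flange: A = 120 × 24 = 2880.00, centroid at (76.00, 248.00).
ΣA = 9920.00 mm²
ΣAx_c = (4160.00)(8.00) + (2880.00)(76.00) + (2880.00)(76.00) = 471040.00 mm³
ΣAy_c = (4160.00)(130.00) + (2880.00)(12.00) + (2880.00)(248.00) = 1289600.00 mm³
x_c = 471040.00 / 9920.00 = 47.48 mm
y_c = 1289600.00 / 9920.00 = 130.00 mm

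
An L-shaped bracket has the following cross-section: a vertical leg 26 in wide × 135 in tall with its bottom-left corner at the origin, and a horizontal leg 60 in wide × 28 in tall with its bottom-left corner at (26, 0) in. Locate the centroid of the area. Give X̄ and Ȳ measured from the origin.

vertical leg: A = 26 × 135 = 3510.00, centroid at (13.00, 67.50).
horizontal leg: A = 60 × 28 = 1680.00, centroid at (56.00, 14.00).
ΣA = 5190.00 in², ΣAX̄ = 139710.00 in³, ΣAȲ = 260445.00 in³.
X̄ = 139710.00/5190.00 = 26.92 in; Ȳ = 260445.00/5190.00 = 50.18 in.

X̄ = 26.92 in, Ȳ = 50.18 in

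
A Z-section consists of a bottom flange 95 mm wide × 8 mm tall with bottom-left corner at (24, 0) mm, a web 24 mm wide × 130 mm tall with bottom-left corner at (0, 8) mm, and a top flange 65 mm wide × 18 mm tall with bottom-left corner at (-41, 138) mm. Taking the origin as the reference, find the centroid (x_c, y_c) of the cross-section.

bottom flange: A = 95 × 8 = 760.00, centroid at (71.50, 4.00).
web: A = 24 × 130 = 3120.00, centroid at (12.00, 73.00).
top flange: A = 65 × 18 = 1170.00, centroid at (-8.50, 147.00).
ΣA = 5050.00 mm², ΣAx_c = 81835.00 mm³, ΣAy_c = 402790.00 mm³.
x_c = 81835.00/5050.00 = 16.20 mm; y_c = 402790.00/5050.00 = 79.76 mm.

x_c = 16.20 mm, y_c = 79.76 mm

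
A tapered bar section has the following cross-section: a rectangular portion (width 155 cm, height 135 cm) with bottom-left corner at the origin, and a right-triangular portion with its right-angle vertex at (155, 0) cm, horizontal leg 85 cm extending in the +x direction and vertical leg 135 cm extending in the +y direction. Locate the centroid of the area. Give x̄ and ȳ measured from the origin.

rectangular portion: A = 155 × 135 = 20925.00, centroid at (77.50, 67.50).
triangular portion: A = ½·85·135 = 5737.50, centroid at (183.33, 45.00).
ΣA = 26662.50 cm²
ΣAx̄ = (20925.00)(77.50) + (5737.50)(183.33) = 2673562.50 cm³
ΣAȳ = (20925.00)(67.50) + (5737.50)(45.00) = 1670625.00 cm³
x̄ = 2673562.50 / 26662.50 = 100.27 cm
ȳ = 1670625.00 / 26662.50 = 62.66 cm

x̄ = 100.27 cm, ȳ = 62.66 cm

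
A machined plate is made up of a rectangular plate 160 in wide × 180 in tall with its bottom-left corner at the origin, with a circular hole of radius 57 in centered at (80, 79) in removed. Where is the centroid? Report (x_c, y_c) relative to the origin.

x_c = 80.00 in, y_c = 96.04 in

Part | A | x̄ᵢ | ȳᵢ | A·x̄ᵢ | A·ȳᵢ
plate | 28800.00 | 80.00 | 90.00 | 2304000.00 | 2592000.00
hole | -10207.03 | 80.00 | 79.00 | -816562.76 | -806355.73
Σ | 18592.97 |  |  | 1487437.24 | 1785644.27
x_c = 1487437.24 / 18592.97 = 80.00 in
y_c = 1785644.27 / 18592.97 = 96.04 in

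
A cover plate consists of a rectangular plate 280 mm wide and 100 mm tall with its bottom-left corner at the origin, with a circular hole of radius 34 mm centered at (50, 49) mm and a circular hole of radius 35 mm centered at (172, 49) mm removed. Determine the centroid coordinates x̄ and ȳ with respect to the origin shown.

x̄ = 149.93 mm, ȳ = 50.36 mm

plate: A = 280 × 100 = 28000.00, centroid at (140.00, 50.00).
hole 1: A = −π·34² = -3631.68, centroid at (50.00, 49.00).
hole 2: A = −π·35² = -3848.45, centroid at (172.00, 49.00).
ΣA = 20519.87 mm², ΣAx̄ = 3076482.37 mm³, ΣAȳ = 1033473.53 mm³.
x̄ = 3076482.37/20519.87 = 149.93 mm; ȳ = 1033473.53/20519.87 = 50.36 mm.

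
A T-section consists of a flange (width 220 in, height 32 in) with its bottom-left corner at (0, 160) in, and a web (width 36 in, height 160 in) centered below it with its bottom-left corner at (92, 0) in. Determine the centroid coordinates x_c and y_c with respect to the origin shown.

web: A = 36 × 160 = 5760.00, centroid at (110.00, 80.00).
flange: A = 220 × 32 = 7040.00, centroid at (110.00, 176.00).
ΣA = 12800.00 in², ΣAx_c = 1408000.00 in³, ΣAy_c = 1699840.00 in³.
x_c = 1408000.00/12800.00 = 110.00 in; y_c = 1699840.00/12800.00 = 132.80 in.

x_c = 110.00 in, y_c = 132.80 in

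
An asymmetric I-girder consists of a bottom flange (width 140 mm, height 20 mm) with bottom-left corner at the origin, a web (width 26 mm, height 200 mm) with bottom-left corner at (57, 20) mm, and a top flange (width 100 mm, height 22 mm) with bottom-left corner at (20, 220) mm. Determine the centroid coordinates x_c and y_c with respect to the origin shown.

Part | A | x̄ᵢ | ȳᵢ | A·x̄ᵢ | A·ȳᵢ
bottom flange | 2800.00 | 70.00 | 10.00 | 196000.00 | 28000.00
web | 5200.00 | 70.00 | 120.00 | 364000.00 | 624000.00
top flange | 2200.00 | 70.00 | 231.00 | 154000.00 | 508200.00
Σ | 10200.00 |  |  | 714000.00 | 1160200.00
x_c = 714000.00 / 10200.00 = 70.00 mm
y_c = 1160200.00 / 10200.00 = 113.75 mm

x_c = 70.00 mm, y_c = 113.75 mm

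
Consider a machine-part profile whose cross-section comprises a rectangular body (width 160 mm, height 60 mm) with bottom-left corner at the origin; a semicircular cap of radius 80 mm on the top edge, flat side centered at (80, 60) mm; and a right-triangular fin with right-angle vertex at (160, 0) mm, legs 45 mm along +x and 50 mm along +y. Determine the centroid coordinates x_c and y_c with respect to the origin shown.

rectangular body: A = 160 × 60 = 9600.00, centroid at (80.00, 30.00).
semicircular top: A = ½π·80² = 10053.10, centroid at (80.00, 93.95).
triangular fin: A = ½·45·50 = 1125.00, centroid at (175.00, 16.67).
ΣA = 20778.10 mm²
ΣAx_c = (9600.00)(80.00) + (10053.10)(80.00) + (1125.00)(175.00) = 1769122.72 mm³
ΣAy_c = (9600.00)(30.00) + (10053.10)(93.95) + (1125.00)(16.67) = 1251269.12 mm³
x_c = 1769122.72 / 20778.10 = 85.14 mm
y_c = 1251269.12 / 20778.10 = 60.22 mm

x_c = 85.14 mm, y_c = 60.22 mm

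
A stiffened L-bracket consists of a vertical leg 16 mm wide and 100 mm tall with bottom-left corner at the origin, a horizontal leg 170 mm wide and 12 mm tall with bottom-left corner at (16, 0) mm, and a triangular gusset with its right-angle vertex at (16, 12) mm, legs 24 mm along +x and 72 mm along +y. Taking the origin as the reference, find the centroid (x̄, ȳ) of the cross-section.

x̄ = 53.19 mm, ȳ = 27.39 mm

vertical leg: A = 16 × 100 = 1600.00, centroid at (8.00, 50.00).
horizontal leg: A = 170 × 12 = 2040.00, centroid at (101.00, 6.00).
gusset: A = ½·24·72 = 864.00, centroid at (24.00, 36.00).
ΣA = 4504.00 mm², ΣAx̄ = 239576.00 mm³, ΣAȳ = 123344.00 mm³.
x̄ = 239576.00/4504.00 = 53.19 mm; ȳ = 123344.00/4504.00 = 27.39 mm.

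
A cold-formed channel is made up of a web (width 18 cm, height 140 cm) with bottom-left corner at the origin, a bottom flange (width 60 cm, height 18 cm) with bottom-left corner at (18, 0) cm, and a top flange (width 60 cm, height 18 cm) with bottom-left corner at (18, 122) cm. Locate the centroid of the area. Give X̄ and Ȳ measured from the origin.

web: A = 18 × 140 = 2520.00, centroid at (9.00, 70.00).
bottom flange: A = 60 × 18 = 1080.00, centroid at (48.00, 9.00).
top flange: A = 60 × 18 = 1080.00, centroid at (48.00, 131.00).
ΣA = 4680.00 cm², ΣAX̄ = 126360.00 cm³, ΣAȲ = 327600.00 cm³.
X̄ = 126360.00/4680.00 = 27.00 cm; Ȳ = 327600.00/4680.00 = 70.00 cm.

X̄ = 27.00 cm, Ȳ = 70.00 cm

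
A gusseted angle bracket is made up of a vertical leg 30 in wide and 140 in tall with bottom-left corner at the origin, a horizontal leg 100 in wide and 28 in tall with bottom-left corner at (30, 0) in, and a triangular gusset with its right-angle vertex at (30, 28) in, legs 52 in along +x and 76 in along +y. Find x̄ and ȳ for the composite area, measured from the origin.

x̄ = 42.39 in, ȳ = 48.86 in

vertical leg: A = 30 × 140 = 4200.00, centroid at (15.00, 70.00).
horizontal leg: A = 100 × 28 = 2800.00, centroid at (80.00, 14.00).
gusset: A = ½·52·76 = 1976.00, centroid at (47.33, 53.33).
ΣA = 8976.00 in², ΣAx̄ = 380530.67 in³, ΣAȳ = 438586.67 in³.
x̄ = 380530.67/8976.00 = 42.39 in; ȳ = 438586.67/8976.00 = 48.86 in.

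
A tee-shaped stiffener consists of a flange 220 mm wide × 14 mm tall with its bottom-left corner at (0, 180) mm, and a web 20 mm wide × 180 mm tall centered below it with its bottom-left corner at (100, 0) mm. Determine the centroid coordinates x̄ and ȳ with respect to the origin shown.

web: A = 20 × 180 = 3600.00, centroid at (110.00, 90.00).
flange: A = 220 × 14 = 3080.00, centroid at (110.00, 187.00).
ΣA = 6680.00 mm²
ΣAx̄ = (3600.00)(110.00) + (3080.00)(110.00) = 734800.00 mm³
ΣAȳ = (3600.00)(90.00) + (3080.00)(187.00) = 899960.00 mm³
x̄ = 734800.00 / 6680.00 = 110.00 mm
ȳ = 899960.00 / 6680.00 = 134.72 mm

x̄ = 110.00 mm, ȳ = 134.72 mm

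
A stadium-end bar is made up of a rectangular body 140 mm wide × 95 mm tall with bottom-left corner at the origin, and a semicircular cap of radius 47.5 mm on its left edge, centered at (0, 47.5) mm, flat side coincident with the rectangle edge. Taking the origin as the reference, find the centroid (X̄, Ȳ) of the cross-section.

X̄ = 51.03 mm, Ȳ = 47.50 mm

rectangular body: A = 140 × 95 = 13300.00, centroid at (70.00, 47.50).
semicircular end: A = ½π·47.5² = 3544.11, centroid at (-20.16, 47.50).
ΣA = 16844.11 mm²
ΣAX̄ = (13300.00)(70.00) + (3544.11)(-20.16) = 859552.08 mm³
ΣAȲ = (13300.00)(47.50) + (3544.11)(47.50) = 800095.19 mm³
X̄ = 859552.08 / 16844.11 = 51.03 mm
Ȳ = 800095.19 / 16844.11 = 47.50 mm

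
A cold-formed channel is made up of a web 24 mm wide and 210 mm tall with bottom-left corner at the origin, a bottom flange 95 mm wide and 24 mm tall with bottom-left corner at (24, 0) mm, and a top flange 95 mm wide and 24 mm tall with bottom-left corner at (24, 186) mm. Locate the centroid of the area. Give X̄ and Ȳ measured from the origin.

web: A = 24 × 210 = 5040.00, centroid at (12.00, 105.00).
bottom flange: A = 95 × 24 = 2280.00, centroid at (71.50, 12.00).
top flange: A = 95 × 24 = 2280.00, centroid at (71.50, 198.00).
ΣA = 9600.00 mm², ΣAX̄ = 386520.00 mm³, ΣAȲ = 1008000.00 mm³.
X̄ = 386520.00/9600.00 = 40.26 mm; Ȳ = 1008000.00/9600.00 = 105.00 mm.

X̄ = 40.26 mm, Ȳ = 105.00 mm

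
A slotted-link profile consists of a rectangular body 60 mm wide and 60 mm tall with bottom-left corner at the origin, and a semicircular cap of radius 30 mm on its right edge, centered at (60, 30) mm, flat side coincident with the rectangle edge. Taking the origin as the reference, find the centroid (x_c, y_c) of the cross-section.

x_c = 42.05 mm, y_c = 30.00 mm

rectangular body: A = 60 × 60 = 3600.00, centroid at (30.00, 30.00).
semicircular end: A = ½π·30² = 1413.72, centroid at (72.73, 30.00).
ΣA = 5013.72 mm²
ΣAx_c = (3600.00)(30.00) + (1413.72)(72.73) = 210823.00 mm³
ΣAy_c = (3600.00)(30.00) + (1413.72)(30.00) = 150411.50 mm³
x_c = 210823.00 / 5013.72 = 42.05 mm
y_c = 150411.50 / 5013.72 = 30.00 mm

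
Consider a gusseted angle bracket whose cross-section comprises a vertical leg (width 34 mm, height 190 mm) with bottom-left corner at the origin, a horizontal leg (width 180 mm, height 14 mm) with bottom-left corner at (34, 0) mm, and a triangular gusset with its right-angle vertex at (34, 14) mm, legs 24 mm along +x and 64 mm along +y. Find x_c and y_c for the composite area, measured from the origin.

Part | A | x̄ᵢ | ȳᵢ | A·x̄ᵢ | A·ȳᵢ
vertical leg | 6460.00 | 17.00 | 95.00 | 109820.00 | 613700.00
horizontal leg | 2520.00 | 124.00 | 7.00 | 312480.00 | 17640.00
gusset | 768.00 | 42.00 | 35.33 | 32256.00 | 27136.00
Σ | 9748.00 |  |  | 454556.00 | 658476.00
x_c = 454556.00 / 9748.00 = 46.63 mm
y_c = 658476.00 / 9748.00 = 67.55 mm

x_c = 46.63 mm, y_c = 67.55 mm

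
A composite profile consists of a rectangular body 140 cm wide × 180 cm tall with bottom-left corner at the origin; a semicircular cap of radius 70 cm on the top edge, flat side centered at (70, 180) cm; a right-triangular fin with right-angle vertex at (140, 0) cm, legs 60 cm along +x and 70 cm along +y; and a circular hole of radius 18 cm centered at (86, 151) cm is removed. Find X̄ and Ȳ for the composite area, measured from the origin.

Part | A | x̄ᵢ | ȳᵢ | A·x̄ᵢ | A·ȳᵢ
rectangular body | 25200.00 | 70.00 | 90.00 | 1764000.00 | 2268000.00
semicircular top | 7696.90 | 70.00 | 209.71 | 538783.14 | 1614109.03
triangular fin | 2100.00 | 160.00 | 23.33 | 336000.00 | 49000.00
hole | -1017.88 | 86.00 | 151.00 | -87537.34 | -153699.28
Σ | 33979.03 |  |  | 2551245.80 | 3777409.75
X̄ = 2551245.80 / 33979.03 = 75.08 cm
Ȳ = 3777409.75 / 33979.03 = 111.17 cm

X̄ = 75.08 cm, Ȳ = 111.17 cm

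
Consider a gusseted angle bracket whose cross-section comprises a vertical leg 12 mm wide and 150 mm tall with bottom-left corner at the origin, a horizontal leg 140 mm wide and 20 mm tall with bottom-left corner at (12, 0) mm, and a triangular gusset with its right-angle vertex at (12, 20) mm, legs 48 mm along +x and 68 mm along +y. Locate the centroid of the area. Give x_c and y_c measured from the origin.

Part | A | x̄ᵢ | ȳᵢ | A·x̄ᵢ | A·ȳᵢ
vertical leg | 1800.00 | 6.00 | 75.00 | 10800.00 | 135000.00
horizontal leg | 2800.00 | 82.00 | 10.00 | 229600.00 | 28000.00
gusset | 1632.00 | 28.00 | 42.67 | 45696.00 | 69632.00
Σ | 6232.00 |  |  | 286096.00 | 232632.00
x_c = 286096.00 / 6232.00 = 45.91 mm
y_c = 232632.00 / 6232.00 = 37.33 mm

x_c = 45.91 mm, y_c = 37.33 mm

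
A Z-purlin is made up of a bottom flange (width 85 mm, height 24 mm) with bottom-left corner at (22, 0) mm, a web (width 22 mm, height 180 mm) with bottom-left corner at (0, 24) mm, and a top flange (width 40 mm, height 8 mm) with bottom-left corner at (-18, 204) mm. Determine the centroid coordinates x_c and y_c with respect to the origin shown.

x_c = 27.81 mm, y_c = 85.84 mm

Part | A | x̄ᵢ | ȳᵢ | A·x̄ᵢ | A·ȳᵢ
bottom flange | 2040.00 | 64.50 | 12.00 | 131580.00 | 24480.00
web | 3960.00 | 11.00 | 114.00 | 43560.00 | 451440.00
top flange | 320.00 | 2.00 | 208.00 | 640.00 | 66560.00
Σ | 6320.00 |  |  | 175780.00 | 542480.00
x_c = 175780.00 / 6320.00 = 27.81 mm
y_c = 542480.00 / 6320.00 = 85.84 mm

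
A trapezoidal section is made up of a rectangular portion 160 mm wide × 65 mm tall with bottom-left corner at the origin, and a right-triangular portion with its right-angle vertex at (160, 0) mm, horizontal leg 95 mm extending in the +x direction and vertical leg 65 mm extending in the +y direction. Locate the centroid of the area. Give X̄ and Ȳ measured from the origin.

rectangular portion: A = 160 × 65 = 10400.00, centroid at (80.00, 32.50).
triangular portion: A = ½·95·65 = 3087.50, centroid at (191.67, 21.67).
ΣA = 13487.50 mm², ΣAX̄ = 1423770.83 mm³, ΣAȲ = 404895.83 mm³.
X̄ = 1423770.83/13487.50 = 105.56 mm; Ȳ = 404895.83/13487.50 = 30.02 mm.

X̄ = 105.56 mm, Ȳ = 30.02 mm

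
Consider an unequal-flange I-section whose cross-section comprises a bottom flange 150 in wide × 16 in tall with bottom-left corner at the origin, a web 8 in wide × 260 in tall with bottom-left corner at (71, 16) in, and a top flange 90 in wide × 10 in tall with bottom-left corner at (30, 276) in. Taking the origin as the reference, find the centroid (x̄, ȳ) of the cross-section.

bottom flange: A = 150 × 16 = 2400.00, centroid at (75.00, 8.00).
web: A = 8 × 260 = 2080.00, centroid at (75.00, 146.00).
top flange: A = 90 × 10 = 900.00, centroid at (75.00, 281.00).
ΣA = 5380.00 in²
ΣAx̄ = (2400.00)(75.00) + (2080.00)(75.00) + (900.00)(75.00) = 403500.00 in³
ΣAȳ = (2400.00)(8.00) + (2080.00)(146.00) + (900.00)(281.00) = 575780.00 in³
x̄ = 403500.00 / 5380.00 = 75.00 in
ȳ = 575780.00 / 5380.00 = 107.02 in

x̄ = 75.00 in, ȳ = 107.02 in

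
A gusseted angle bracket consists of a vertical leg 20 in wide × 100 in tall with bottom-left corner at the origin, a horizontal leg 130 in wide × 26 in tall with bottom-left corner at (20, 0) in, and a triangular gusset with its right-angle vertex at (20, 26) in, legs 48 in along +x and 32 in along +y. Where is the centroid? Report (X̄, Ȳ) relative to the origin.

vertical leg: A = 20 × 100 = 2000.00, centroid at (10.00, 50.00).
horizontal leg: A = 130 × 26 = 3380.00, centroid at (85.00, 13.00).
gusset: A = ½·48·32 = 768.00, centroid at (36.00, 36.67).
ΣA = 6148.00 in², ΣAX̄ = 334948.00 in³, ΣAȲ = 172100.00 in³.
X̄ = 334948.00/6148.00 = 54.48 in; Ȳ = 172100.00/6148.00 = 27.99 in.

X̄ = 54.48 in, Ȳ = 27.99 in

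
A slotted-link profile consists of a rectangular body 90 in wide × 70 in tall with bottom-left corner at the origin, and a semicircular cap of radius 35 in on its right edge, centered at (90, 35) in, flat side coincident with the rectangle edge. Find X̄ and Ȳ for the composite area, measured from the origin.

rectangular body: A = 90 × 70 = 6300.00, centroid at (45.00, 35.00).
semicircular end: A = ½π·35² = 1924.23, centroid at (104.85, 35.00).
ΣA = 8224.23 in², ΣAX̄ = 485263.63 in³, ΣAȲ = 287847.89 in³.
X̄ = 485263.63/8224.23 = 59.00 in; Ȳ = 287847.89/8224.23 = 35.00 in.

X̄ = 59.00 in, Ȳ = 35.00 in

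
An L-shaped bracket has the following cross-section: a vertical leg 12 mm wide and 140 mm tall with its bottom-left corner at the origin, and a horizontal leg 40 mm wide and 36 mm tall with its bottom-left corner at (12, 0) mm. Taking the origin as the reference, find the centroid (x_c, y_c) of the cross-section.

x_c = 18.00 mm, y_c = 46.00 mm

Part | A | x̄ᵢ | ȳᵢ | A·x̄ᵢ | A·ȳᵢ
vertical leg | 1680.00 | 6.00 | 70.00 | 10080.00 | 117600.00
horizontal leg | 1440.00 | 32.00 | 18.00 | 46080.00 | 25920.00
Σ | 3120.00 |  |  | 56160.00 | 143520.00
x_c = 56160.00 / 3120.00 = 18.00 mm
y_c = 143520.00 / 3120.00 = 46.00 mm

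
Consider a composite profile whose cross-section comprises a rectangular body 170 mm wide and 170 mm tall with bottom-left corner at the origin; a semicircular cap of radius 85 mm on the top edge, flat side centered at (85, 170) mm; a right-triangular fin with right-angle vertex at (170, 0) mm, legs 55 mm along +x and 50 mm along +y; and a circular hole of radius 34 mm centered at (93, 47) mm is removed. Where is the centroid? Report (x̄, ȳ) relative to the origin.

rectangular body: A = 170 × 170 = 28900.00, centroid at (85.00, 85.00).
semicircular top: A = ½π·85² = 11349.00, centroid at (85.00, 206.08).
triangular fin: A = ½·55·50 = 1375.00, centroid at (188.33, 16.67).
hole: A = −π·34² = -3631.68, centroid at (93.00, 47.00).
ΣA = 37992.32 mm²
ΣAx̄ = (28900.00)(85.00) + (11349.00)(85.00) + (1375.00)(188.33) + (-3631.68)(93.00) = 3342377.28 mm³
ΣAȳ = (28900.00)(85.00) + (11349.00)(206.08) + (1375.00)(16.67) + (-3631.68)(47.00) = 4647474.91 mm³
x̄ = 3342377.28 / 37992.32 = 87.98 mm
ȳ = 4647474.91 / 37992.32 = 122.33 mm

x̄ = 87.98 mm, ȳ = 122.33 mm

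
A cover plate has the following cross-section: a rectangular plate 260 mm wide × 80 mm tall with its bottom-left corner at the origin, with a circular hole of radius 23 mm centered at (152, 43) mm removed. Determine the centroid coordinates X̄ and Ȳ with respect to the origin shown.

X̄ = 128.09 mm, Ȳ = 39.74 mm

Part | A | x̄ᵢ | ȳᵢ | A·x̄ᵢ | A·ȳᵢ
plate | 20800.00 | 130.00 | 40.00 | 2704000.00 | 832000.00
hole | -1661.90 | 152.00 | 43.00 | -252609.18 | -71461.81
Σ | 19138.10 |  |  | 2451390.82 | 760538.19
X̄ = 2451390.82 / 19138.10 = 128.09 mm
Ȳ = 760538.19 / 19138.10 = 39.74 mm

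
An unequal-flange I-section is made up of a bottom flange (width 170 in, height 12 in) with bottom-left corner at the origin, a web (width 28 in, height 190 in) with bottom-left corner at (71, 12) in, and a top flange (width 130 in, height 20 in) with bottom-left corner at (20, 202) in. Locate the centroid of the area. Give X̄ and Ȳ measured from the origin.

Part | A | x̄ᵢ | ȳᵢ | A·x̄ᵢ | A·ȳᵢ
bottom flange | 2040.00 | 85.00 | 6.00 | 173400.00 | 12240.00
web | 5320.00 | 85.00 | 107.00 | 452200.00 | 569240.00
top flange | 2600.00 | 85.00 | 212.00 | 221000.00 | 551200.00
Σ | 9960.00 |  |  | 846600.00 | 1132680.00
X̄ = 846600.00 / 9960.00 = 85.00 in
Ȳ = 1132680.00 / 9960.00 = 113.72 in

X̄ = 85.00 in, Ȳ = 113.72 in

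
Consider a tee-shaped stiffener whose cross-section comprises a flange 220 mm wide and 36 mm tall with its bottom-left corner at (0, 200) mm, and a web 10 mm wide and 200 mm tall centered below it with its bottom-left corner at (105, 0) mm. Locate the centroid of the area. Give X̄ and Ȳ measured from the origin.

X̄ = 110.00 mm, Ȳ = 194.21 mm

Part | A | x̄ᵢ | ȳᵢ | A·x̄ᵢ | A·ȳᵢ
web | 2000.00 | 110.00 | 100.00 | 220000.00 | 200000.00
flange | 7920.00 | 110.00 | 218.00 | 871200.00 | 1726560.00
Σ | 9920.00 |  |  | 1091200.00 | 1926560.00
X̄ = 1091200.00 / 9920.00 = 110.00 mm
Ȳ = 1926560.00 / 9920.00 = 194.21 mm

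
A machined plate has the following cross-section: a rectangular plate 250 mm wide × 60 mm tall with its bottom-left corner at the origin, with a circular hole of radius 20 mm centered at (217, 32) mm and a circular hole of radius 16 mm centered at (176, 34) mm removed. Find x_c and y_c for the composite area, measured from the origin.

plate: A = 250 × 60 = 15000.00, centroid at (125.00, 30.00).
hole 1: A = −π·20² = -1256.64, centroid at (217.00, 32.00).
hole 2: A = −π·16² = -804.25, centroid at (176.00, 34.00).
ΣA = 12939.12 mm²
ΣAx_c = (15000.00)(125.00) + (-1256.64)(217.00) + (-804.25)(176.00) = 1460762.16 mm³
ΣAy_c = (15000.00)(30.00) + (-1256.64)(32.00) + (-804.25)(34.00) = 382443.19 mm³
x_c = 1460762.16 / 12939.12 = 112.90 mm
y_c = 382443.19 / 12939.12 = 29.56 mm

x_c = 112.90 mm, y_c = 29.56 mm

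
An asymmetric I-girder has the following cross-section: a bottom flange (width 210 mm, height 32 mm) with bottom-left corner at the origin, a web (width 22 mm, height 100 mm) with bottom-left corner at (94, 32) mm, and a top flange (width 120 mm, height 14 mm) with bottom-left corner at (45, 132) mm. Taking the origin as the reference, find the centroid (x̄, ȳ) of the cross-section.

bottom flange: A = 210 × 32 = 6720.00, centroid at (105.00, 16.00).
web: A = 22 × 100 = 2200.00, centroid at (105.00, 82.00).
top flange: A = 120 × 14 = 1680.00, centroid at (105.00, 139.00).
ΣA = 10600.00 mm², ΣAx̄ = 1113000.00 mm³, ΣAȳ = 521440.00 mm³.
x̄ = 1113000.00/10600.00 = 105.00 mm; ȳ = 521440.00/10600.00 = 49.19 mm.

x̄ = 105.00 mm, ȳ = 49.19 mm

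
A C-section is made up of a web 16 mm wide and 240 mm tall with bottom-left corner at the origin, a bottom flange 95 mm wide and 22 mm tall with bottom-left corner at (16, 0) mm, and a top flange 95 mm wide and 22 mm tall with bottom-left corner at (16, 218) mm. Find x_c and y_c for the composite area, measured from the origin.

x_c = 36.93 mm, y_c = 120.00 mm

web: A = 16 × 240 = 3840.00, centroid at (8.00, 120.00).
bottom flange: A = 95 × 22 = 2090.00, centroid at (63.50, 11.00).
top flange: A = 95 × 22 = 2090.00, centroid at (63.50, 229.00).
ΣA = 8020.00 mm²
ΣAx_c = (3840.00)(8.00) + (2090.00)(63.50) + (2090.00)(63.50) = 296150.00 mm³
ΣAy_c = (3840.00)(120.00) + (2090.00)(11.00) + (2090.00)(229.00) = 962400.00 mm³
x_c = 296150.00 / 8020.00 = 36.93 mm
y_c = 962400.00 / 8020.00 = 120.00 mm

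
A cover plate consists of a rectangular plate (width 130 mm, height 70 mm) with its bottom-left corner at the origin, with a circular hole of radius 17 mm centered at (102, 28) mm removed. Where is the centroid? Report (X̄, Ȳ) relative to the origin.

X̄ = 60.90 mm, Ȳ = 35.78 mm

plate: A = 130 × 70 = 9100.00, centroid at (65.00, 35.00).
hole: A = −π·17² = -907.92, centroid at (102.00, 28.00).
ΣA = 8192.08 mm², ΣAX̄ = 498892.13 mm³, ΣAȲ = 293078.23 mm³.
X̄ = 498892.13/8192.08 = 60.90 mm; Ȳ = 293078.23/8192.08 = 35.78 mm.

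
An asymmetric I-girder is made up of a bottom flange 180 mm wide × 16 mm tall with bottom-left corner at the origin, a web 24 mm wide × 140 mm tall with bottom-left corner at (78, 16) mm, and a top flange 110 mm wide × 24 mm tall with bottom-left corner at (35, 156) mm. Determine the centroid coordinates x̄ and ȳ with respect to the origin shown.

x̄ = 90.00 mm, ȳ = 85.08 mm

Part | A | x̄ᵢ | ȳᵢ | A·x̄ᵢ | A·ȳᵢ
bottom flange | 2880.00 | 90.00 | 8.00 | 259200.00 | 23040.00
web | 3360.00 | 90.00 | 86.00 | 302400.00 | 288960.00
top flange | 2640.00 | 90.00 | 168.00 | 237600.00 | 443520.00
Σ | 8880.00 |  |  | 799200.00 | 755520.00
x̄ = 799200.00 / 8880.00 = 90.00 mm
ȳ = 755520.00 / 8880.00 = 85.08 mm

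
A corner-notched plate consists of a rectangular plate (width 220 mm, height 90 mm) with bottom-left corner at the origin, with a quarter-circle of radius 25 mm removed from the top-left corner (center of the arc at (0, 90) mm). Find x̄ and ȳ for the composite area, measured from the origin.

x̄ = 112.53 mm, ȳ = 44.13 mm

Part | A | x̄ᵢ | ȳᵢ | A·x̄ᵢ | A·ȳᵢ
plate | 19800.00 | 110.00 | 45.00 | 2178000.00 | 891000.00
removed quarter-circle | -490.87 | 10.61 | 79.39 | -5208.33 | -38970.31
Σ | 19309.13 |  |  | 2172791.67 | 852029.69
x̄ = 2172791.67 / 19309.13 = 112.53 mm
ȳ = 852029.69 / 19309.13 = 44.13 mm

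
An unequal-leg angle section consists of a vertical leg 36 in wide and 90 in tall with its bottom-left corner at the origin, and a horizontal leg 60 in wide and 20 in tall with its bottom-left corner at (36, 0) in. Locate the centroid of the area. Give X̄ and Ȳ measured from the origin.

X̄ = 30.97 in, Ȳ = 35.54 in

vertical leg: A = 36 × 90 = 3240.00, centroid at (18.00, 45.00).
horizontal leg: A = 60 × 20 = 1200.00, centroid at (66.00, 10.00).
ΣA = 4440.00 in², ΣAX̄ = 137520.00 in³, ΣAȲ = 157800.00 in³.
X̄ = 137520.00/4440.00 = 30.97 in; Ȳ = 157800.00/4440.00 = 35.54 in.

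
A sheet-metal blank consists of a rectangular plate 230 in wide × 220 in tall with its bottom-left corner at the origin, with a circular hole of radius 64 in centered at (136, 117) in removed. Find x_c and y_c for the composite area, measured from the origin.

plate: A = 230 × 220 = 50600.00, centroid at (115.00, 110.00).
hole: A = −π·64² = -12867.96, centroid at (136.00, 117.00).
ΣA = 37732.04 in², ΣAx_c = 4068956.96 in³, ΣAy_c = 4060448.27 in³.
x_c = 4068956.96/37732.04 = 107.84 in; y_c = 4060448.27/37732.04 = 107.61 in.

x_c = 107.84 in, y_c = 107.61 in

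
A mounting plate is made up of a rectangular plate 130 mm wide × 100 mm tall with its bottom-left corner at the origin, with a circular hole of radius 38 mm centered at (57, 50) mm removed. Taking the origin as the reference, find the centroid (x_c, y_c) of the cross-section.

plate: A = 130 × 100 = 13000.00, centroid at (65.00, 50.00).
hole: A = −π·38² = -4536.46, centroid at (57.00, 50.00).
ΣA = 8463.54 mm²
ΣAx_c = (13000.00)(65.00) + (-4536.46)(57.00) = 586421.79 mm³
ΣAy_c = (13000.00)(50.00) + (-4536.46)(50.00) = 423177.01 mm³
x_c = 586421.79 / 8463.54 = 69.29 mm
y_c = 423177.01 / 8463.54 = 50.00 mm

x_c = 69.29 mm, y_c = 50.00 mm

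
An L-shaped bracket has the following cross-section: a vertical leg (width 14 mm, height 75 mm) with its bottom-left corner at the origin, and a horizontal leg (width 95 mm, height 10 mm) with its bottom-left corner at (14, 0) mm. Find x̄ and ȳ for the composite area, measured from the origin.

x̄ = 32.89 mm, ȳ = 22.06 mm

Part | A | x̄ᵢ | ȳᵢ | A·x̄ᵢ | A·ȳᵢ
vertical leg | 1050.00 | 7.00 | 37.50 | 7350.00 | 39375.00
horizontal leg | 950.00 | 61.50 | 5.00 | 58425.00 | 4750.00
Σ | 2000.00 |  |  | 65775.00 | 44125.00
x̄ = 65775.00 / 2000.00 = 32.89 mm
ȳ = 44125.00 / 2000.00 = 22.06 mm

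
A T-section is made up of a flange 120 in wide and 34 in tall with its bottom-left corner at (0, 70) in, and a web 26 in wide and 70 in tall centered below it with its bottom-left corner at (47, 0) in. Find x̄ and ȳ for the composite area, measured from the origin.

x̄ = 60.00 in, ȳ = 70.96 in

Part | A | x̄ᵢ | ȳᵢ | A·x̄ᵢ | A·ȳᵢ
web | 1820.00 | 60.00 | 35.00 | 109200.00 | 63700.00
flange | 4080.00 | 60.00 | 87.00 | 244800.00 | 354960.00
Σ | 5900.00 |  |  | 354000.00 | 418660.00
x̄ = 354000.00 / 5900.00 = 60.00 in
ȳ = 418660.00 / 5900.00 = 70.96 in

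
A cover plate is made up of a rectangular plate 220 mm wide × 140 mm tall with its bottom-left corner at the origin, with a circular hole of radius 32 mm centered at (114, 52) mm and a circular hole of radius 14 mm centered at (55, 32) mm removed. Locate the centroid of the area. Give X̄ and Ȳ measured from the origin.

X̄ = 110.78 mm, Ȳ = 73.01 mm

Part | A | x̄ᵢ | ȳᵢ | A·x̄ᵢ | A·ȳᵢ
plate | 30800.00 | 110.00 | 70.00 | 3388000.00 | 2156000.00
hole 1 | -3216.99 | 114.00 | 52.00 | -366736.96 | -167283.53
hole 2 | -615.75 | 55.00 | 32.00 | -33866.37 | -19704.07
Σ | 26967.26 |  |  | 2987396.67 | 1969012.41
X̄ = 2987396.67 / 26967.26 = 110.78 mm
Ȳ = 1969012.41 / 26967.26 = 73.01 mm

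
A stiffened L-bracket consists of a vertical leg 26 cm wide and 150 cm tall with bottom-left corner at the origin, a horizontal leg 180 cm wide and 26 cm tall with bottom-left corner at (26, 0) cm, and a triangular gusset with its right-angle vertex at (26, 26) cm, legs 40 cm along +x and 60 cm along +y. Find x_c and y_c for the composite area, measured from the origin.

x_c = 65.52 cm, y_c = 41.77 cm

Part | A | x̄ᵢ | ȳᵢ | A·x̄ᵢ | A·ȳᵢ
vertical leg | 3900.00 | 13.00 | 75.00 | 50700.00 | 292500.00
horizontal leg | 4680.00 | 116.00 | 13.00 | 542880.00 | 60840.00
gusset | 1200.00 | 39.33 | 46.00 | 47200.00 | 55200.00
Σ | 9780.00 |  |  | 640780.00 | 408540.00
x_c = 640780.00 / 9780.00 = 65.52 cm
y_c = 408540.00 / 9780.00 = 41.77 cm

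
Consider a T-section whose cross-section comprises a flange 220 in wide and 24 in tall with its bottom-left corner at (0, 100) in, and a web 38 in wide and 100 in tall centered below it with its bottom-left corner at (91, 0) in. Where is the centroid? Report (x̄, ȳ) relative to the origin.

x̄ = 110.00 in, ȳ = 86.05 in

web: A = 38 × 100 = 3800.00, centroid at (110.00, 50.00).
flange: A = 220 × 24 = 5280.00, centroid at (110.00, 112.00).
ΣA = 9080.00 in²
ΣAx̄ = (3800.00)(110.00) + (5280.00)(110.00) = 998800.00 in³
ΣAȳ = (3800.00)(50.00) + (5280.00)(112.00) = 781360.00 in³
x̄ = 998800.00 / 9080.00 = 110.00 in
ȳ = 781360.00 / 9080.00 = 86.05 in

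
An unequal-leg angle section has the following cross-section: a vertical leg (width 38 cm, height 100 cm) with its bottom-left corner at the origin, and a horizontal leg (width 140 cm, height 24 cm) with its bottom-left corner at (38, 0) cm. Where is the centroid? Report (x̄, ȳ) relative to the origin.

Part | A | x̄ᵢ | ȳᵢ | A·x̄ᵢ | A·ȳᵢ
vertical leg | 3800.00 | 19.00 | 50.00 | 72200.00 | 190000.00
horizontal leg | 3360.00 | 108.00 | 12.00 | 362880.00 | 40320.00
Σ | 7160.00 |  |  | 435080.00 | 230320.00
x̄ = 435080.00 / 7160.00 = 60.77 cm
ȳ = 230320.00 / 7160.00 = 32.17 cm

x̄ = 60.77 cm, ȳ = 32.17 cm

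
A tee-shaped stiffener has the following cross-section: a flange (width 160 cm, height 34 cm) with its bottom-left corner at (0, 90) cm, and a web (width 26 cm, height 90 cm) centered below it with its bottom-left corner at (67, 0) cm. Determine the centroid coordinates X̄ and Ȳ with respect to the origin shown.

X̄ = 80.00 cm, Ȳ = 88.35 cm

web: A = 26 × 90 = 2340.00, centroid at (80.00, 45.00).
flange: A = 160 × 34 = 5440.00, centroid at (80.00, 107.00).
ΣA = 7780.00 cm², ΣAX̄ = 622400.00 cm³, ΣAȲ = 687380.00 cm³.
X̄ = 622400.00/7780.00 = 80.00 cm; Ȳ = 687380.00/7780.00 = 88.35 cm.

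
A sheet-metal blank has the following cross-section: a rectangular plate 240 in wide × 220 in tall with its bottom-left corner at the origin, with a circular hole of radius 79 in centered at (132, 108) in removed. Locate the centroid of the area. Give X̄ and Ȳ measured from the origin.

X̄ = 112.91 in, Ȳ = 111.18 in

Part | A | x̄ᵢ | ȳᵢ | A·x̄ᵢ | A·ȳᵢ
plate | 52800.00 | 120.00 | 110.00 | 6336000.00 | 5808000.00
hole | -19606.68 | 132.00 | 108.00 | -2588081.73 | -2117521.41
Σ | 33193.32 |  |  | 3747918.27 | 3690478.59
X̄ = 3747918.27 / 33193.32 = 112.91 in
Ȳ = 3690478.59 / 33193.32 = 111.18 in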